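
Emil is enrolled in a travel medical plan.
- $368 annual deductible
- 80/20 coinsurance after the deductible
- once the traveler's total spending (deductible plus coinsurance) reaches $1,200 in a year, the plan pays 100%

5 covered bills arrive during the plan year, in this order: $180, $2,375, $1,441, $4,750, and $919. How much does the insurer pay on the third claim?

$1,152.80

Bill 1, $180: fully absorbed by the deductible. Traveler owes $180 (running OOP $180). Plan pays $180 − $180 = $0.
Bill 2, $2,375: $188 to deductible, leaving $2,187; 20% of $2,187 = $437.40. Cost to traveler: $625.40. OOP to date $805.40. Insurer: $2,375 − $625.40 = $1,749.60.
Bill 3, $1,441: deductible already satisfied, so traveler's share is 20% × $1,441 = $288.20. Traveler owes $288.20 (running OOP $1,093.60). Plan pays $1,441 − $288.20 = $1,152.80.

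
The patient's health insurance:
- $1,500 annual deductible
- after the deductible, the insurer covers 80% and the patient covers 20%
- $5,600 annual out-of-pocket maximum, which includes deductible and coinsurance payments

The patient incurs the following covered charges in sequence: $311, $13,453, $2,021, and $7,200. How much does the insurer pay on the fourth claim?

Bill 1, $311: all of it applies to the deductible. Cost to patient: $311. OOP to date $311. Insurer: $311 − $311 = $0.
Bill 2, $13,453: $1,189 to deductible, leaving $12,264; patient's 20% is $2,452.80. Patient owes $3,641.80 (running OOP $3,952.80). Plan pays $13,453 − $3,641.80 = $9,811.20.
Bill 3, $2,021: deductible already satisfied, so patient's share is 20% × $2,021 = $404.20. Patient owes $404.20 (running OOP $4,357). Plan pays $2,021 − $404.20 = $1,616.80.
Bill 4, $7,200: deductible already satisfied, so patient's share is 20% × $7,200 = $1,440. Adding that to $4,357 gives $5,797, past the $5,600 cap; patient pays only $5,600 − $4,357 = $1,243. Plan pays $7,200 − $1,243 = $5,957.

$5,957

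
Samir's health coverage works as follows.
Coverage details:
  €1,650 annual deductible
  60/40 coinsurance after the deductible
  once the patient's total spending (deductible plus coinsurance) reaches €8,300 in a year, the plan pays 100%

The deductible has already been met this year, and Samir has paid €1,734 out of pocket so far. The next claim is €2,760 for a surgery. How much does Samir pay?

€1,104

The deductible is already satisfied, so the full bill goes to coinsurance.
Patient's 40% share of €2,760 is €1,104.
Total out-of-pocket so far would be €1,734 + €1,104 = €2,838, below the €8,300 cap — no reduction.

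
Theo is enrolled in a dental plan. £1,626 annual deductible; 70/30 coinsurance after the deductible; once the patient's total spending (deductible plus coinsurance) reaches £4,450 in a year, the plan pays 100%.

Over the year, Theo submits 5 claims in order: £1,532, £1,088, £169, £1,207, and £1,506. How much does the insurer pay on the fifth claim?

#1 (£1,532): entire amount goes to the deductible. Cost to patient: £1,532. OOP to date £1,532. Plan pays £1,532 − £1,532 = £0.
#2 (£1,088): £94 finishes the deductible; £994 goes to coinsurance; coinsurance £994 × 30% = £298.20. Patient pays £392.20; OOP now £1,924.20. Insurer: £1,088 − £392.20 = £695.80.
#3 (£169): deductible met; 30% of £169 = £50.70. Cost to patient: £50.70. OOP to date £1,974.90. Insurer: £169 − £50.70 = £118.30.
#4 (£1,207): deductible already satisfied, so patient's share is 30% × £1,207 = £362.10. Cost to patient: £362.10. OOP to date £2,337. Insurer: £1,207 − £362.10 = £844.90.
#5 (£1,506): 30% coinsurance on £1,506 = £451.80. Patient pays £451.80; OOP now £2,788.80. Plan pays £1,506 − £451.80 = £1,054.20.

£1,054.20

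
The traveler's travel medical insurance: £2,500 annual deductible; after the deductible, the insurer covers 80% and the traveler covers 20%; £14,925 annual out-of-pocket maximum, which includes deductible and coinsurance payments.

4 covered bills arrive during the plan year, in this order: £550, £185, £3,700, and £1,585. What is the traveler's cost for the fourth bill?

Claim 1 — £550: fully absorbed by the deductible. Traveler owes £550 (running OOP £550).
Claim 2 — £185: fully absorbed by the deductible. Cost to traveler: £185. OOP to date £735.
Claim 3 — £3,700: deductible takes £1,765, £1,935 remains; 20% of £1,935 = £387. Traveler owes £2,152 (running OOP £2,887).
Claim 4 — £1,585: deductible already satisfied, so traveler's share is 20% × £1,585 = £317. Cost to traveler: £317. OOP to date £3,204.

£317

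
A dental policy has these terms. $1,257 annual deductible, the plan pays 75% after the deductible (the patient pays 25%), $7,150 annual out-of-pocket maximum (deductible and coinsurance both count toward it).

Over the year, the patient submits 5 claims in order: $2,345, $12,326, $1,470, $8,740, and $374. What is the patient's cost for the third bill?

$367.50

Claim 1 ($2,345): $1,257 finishes the deductible; $1,088 goes to coinsurance; coinsurance $1,088 × 25% = $272. Patient owes $1,529 (running OOP $1,529).
Claim 2 ($12,326): 25% coinsurance on $12,326 = $3,081.50. Cost to patient: $3,081.50. OOP to date $4,610.50.
Claim 3 ($1,470): deductible already satisfied, so patient's share is 25% × $1,470 = $367.50. Patient owes $367.50 (running OOP $4,978).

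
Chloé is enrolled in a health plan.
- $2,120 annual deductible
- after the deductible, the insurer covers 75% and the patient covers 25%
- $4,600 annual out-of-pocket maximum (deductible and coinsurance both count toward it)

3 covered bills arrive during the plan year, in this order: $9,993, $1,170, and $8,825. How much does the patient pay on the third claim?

Claim 1 ($9,993): deductible takes $2,120, $7,873 remains; coinsurance $7,873 × 25% = $1,968.25. Patient owes $4,088.25 (running OOP $4,088.25).
Claim 2 ($1,170): deductible met; 25% of $1,170 = $292.50. Patient pays $292.50; OOP now $4,380.75.
Claim 3 ($8,825): 25% coinsurance on $8,825 = $2,206.25. That would push OOP to $6,587, over the $4,600 cap, so patient pays $4,600 − $4,380.75 = $219.25.

$219.25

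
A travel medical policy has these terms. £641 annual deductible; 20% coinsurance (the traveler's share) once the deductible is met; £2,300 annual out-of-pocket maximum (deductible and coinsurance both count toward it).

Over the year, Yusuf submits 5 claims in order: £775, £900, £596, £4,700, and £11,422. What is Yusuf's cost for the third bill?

£119.20

#1 (£775): £641 finishes the deductible; £134 goes to coinsurance; 20% of £134 = £26.80. Traveler owes £667.80 (running OOP £667.80).
#2 (£900): deductible met; 20% of £900 = £180. Cost to traveler: £180. OOP to date £847.80.
#3 (£596): 20% coinsurance on £596 = £119.20. Traveler pays £119.20; OOP now £967.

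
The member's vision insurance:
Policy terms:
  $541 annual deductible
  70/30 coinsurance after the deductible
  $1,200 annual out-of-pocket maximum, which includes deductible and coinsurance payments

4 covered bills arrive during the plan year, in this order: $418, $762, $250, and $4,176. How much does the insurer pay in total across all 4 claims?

Claim 1 — $418: all of it applies to the deductible. Member pays $418; OOP now $418. Insurer: $418 − $418 = $0.
Claim 2 — $762: $123 finishes the deductible; $639 goes to coinsurance; 30% of $639 = $191.70. Member pays $314.70; OOP now $732.70. Insurer: $762 − $314.70 = $447.30.
Claim 3 — $250: 30% coinsurance on $250 = $75. Member pays $75; OOP now $807.70. Plan pays $250 − $75 = $175.
Claim 4 — $4,176: deductible already satisfied, so member's share is 30% × $4,176 = $1,252.80. That would push OOP to $2,060.50, over the $1,200 cap, so member pays $1,200 − $807.70 = $392.30. Insurer: $4,176 − $392.30 = $3,783.70.
Insurer total = bills − member's total = $5,606 − $1,200 = $4,406.

$4,406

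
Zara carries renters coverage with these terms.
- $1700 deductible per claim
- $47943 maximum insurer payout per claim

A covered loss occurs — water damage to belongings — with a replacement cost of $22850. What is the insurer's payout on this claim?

$21150

Subtract the deductible: $22850 − $1700 = $21150.
That's under the $47943 cap, so the insurer reimburses the full $21150.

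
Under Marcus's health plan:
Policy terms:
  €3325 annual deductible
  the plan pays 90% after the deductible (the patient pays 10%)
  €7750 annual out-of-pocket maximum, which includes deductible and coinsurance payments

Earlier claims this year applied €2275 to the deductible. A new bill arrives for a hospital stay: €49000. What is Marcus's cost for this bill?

€5475

Remaining deductible: €3325 − €2275 = €1050.
That leaves €49000 − €1050 = €47950 for coinsurance.
Coinsurance: €47950 × 10% = €4795.
So the patient owes €1050 + €4795 = €5845 before any cap.
That would bring total out-of-pocket to €8120, past the €7750 cap. The patient is capped at €7750 − €2275 = €5475 on this claim.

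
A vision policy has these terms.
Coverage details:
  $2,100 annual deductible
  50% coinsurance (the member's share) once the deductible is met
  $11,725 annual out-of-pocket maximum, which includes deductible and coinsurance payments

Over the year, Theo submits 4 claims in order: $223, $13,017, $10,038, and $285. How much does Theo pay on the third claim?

Claim 1 ($223): entire amount goes to the deductible. Member owes $223 (running OOP $223).
Claim 2 ($13,017): $1,877 to deductible, leaving $11,140; coinsurance $11,140 × 50% = $5,570. Member pays $7,447; OOP now $7,670.
Claim 3 ($10,038): deductible met; 50% of $10,038 = $5,019. Adding that to $7,670 gives $12,689, past the $11,725 cap; member pays only $11,725 − $7,670 = $4,055.

$4,055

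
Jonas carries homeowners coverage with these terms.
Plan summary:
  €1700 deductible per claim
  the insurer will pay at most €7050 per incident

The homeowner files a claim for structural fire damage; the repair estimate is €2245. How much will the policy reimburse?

Less the €1700 deductible: €2245 − €1700 = €545.
€545 ≤ €7050, so the limit doesn't bind; insurer pays €545.

€545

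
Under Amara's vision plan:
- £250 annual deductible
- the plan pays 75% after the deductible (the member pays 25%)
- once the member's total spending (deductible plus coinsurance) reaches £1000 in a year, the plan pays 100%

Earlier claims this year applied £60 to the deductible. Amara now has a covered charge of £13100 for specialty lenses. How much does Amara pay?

Deductible still to meet: £250 − £60 = £190.
The remaining £12910 (= £13100 − £190) moves to coinsurance.
Member's 25% share of £12910 is £3227.50.
Member responsibility before any cap: £190 + £3227.50 = £3417.50.
That would bring total out-of-pocket to £3477.50, past the £1000 cap. The member is capped at £1000 − £60 = £940 on this claim.

£940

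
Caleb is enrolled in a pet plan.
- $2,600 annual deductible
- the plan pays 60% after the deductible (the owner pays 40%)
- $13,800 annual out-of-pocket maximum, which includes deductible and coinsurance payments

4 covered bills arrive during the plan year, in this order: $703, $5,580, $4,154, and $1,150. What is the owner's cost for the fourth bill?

$460

#1 ($703): entire amount goes to the deductible. Cost to owner: $703. OOP to date $703.
#2 ($5,580): $1,897 to deductible, leaving $3,683; owner's 40% is $1,473.20. Owner owes $3,370.20 (running OOP $4,073.20).
#3 ($4,154): deductible already satisfied, so owner's share is 40% × $4,154 = $1,661.60. Owner pays $1,661.60; OOP now $5,734.80.
#4 ($1,150): deductible already satisfied, so owner's share is 40% × $1,150 = $460. Owner owes $460 (running OOP $6,194.80).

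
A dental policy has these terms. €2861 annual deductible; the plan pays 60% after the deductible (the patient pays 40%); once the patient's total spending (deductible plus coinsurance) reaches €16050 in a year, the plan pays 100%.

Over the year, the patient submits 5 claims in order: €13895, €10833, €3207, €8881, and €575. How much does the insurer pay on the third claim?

Claim 1 — €13895: deductible takes €2861, €11034 remains; coinsurance €11034 × 40% = €4413.60. Cost to patient: €7274.60. OOP to date €7274.60. Plan pays €13895 − €7274.60 = €6620.40.
Claim 2 — €10833: 40% coinsurance on €10833 = €4333.20. Cost to patient: €4333.20. OOP to date €11607.80. Plan pays €10833 − €4333.20 = €6499.80.
Claim 3 — €3207: deductible already satisfied, so patient's share is 40% × €3207 = €1282.80. Cost to patient: €1282.80. OOP to date €12890.60. Insurer: €3207 − €1282.80 = €1924.20.

€1924.20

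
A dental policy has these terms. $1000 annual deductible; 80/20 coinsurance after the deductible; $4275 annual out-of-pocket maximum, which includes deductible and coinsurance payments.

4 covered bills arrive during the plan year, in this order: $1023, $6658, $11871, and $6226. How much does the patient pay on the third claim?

$1938.80

Claim 1 — $1023: $1000 to deductible, leaving $23; coinsurance $23 × 20% = $4.60. Cost to patient: $1004.60. OOP to date $1004.60.
Claim 2 — $6658: deductible met; 20% of $6658 = $1331.60. Patient pays $1331.60; OOP now $2336.20.
Claim 3 — $11871: deductible met; 20% of $11871 = $2374.20. That would push OOP to $4710.40, over the $4275 cap, so patient pays $4275 − $2336.20 = $1938.80.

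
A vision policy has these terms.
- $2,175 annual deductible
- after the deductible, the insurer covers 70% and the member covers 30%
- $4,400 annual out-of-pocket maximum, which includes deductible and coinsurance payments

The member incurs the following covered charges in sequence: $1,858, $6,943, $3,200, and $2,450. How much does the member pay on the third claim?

#1 ($1,858): all of it applies to the deductible. Cost to member: $1,858. OOP to date $1,858.
#2 ($6,943): deductible takes $317, $6,626 remains; coinsurance $6,626 × 30% = $1,987.80. Member pays $2,304.80; OOP now $4,162.80.
#3 ($3,200): 30% coinsurance on $3,200 = $960. Adding that to $4,162.80 gives $5,122.80, past the $4,400 cap; member pays only $4,400 − $4,162.80 = $237.20.

$237.20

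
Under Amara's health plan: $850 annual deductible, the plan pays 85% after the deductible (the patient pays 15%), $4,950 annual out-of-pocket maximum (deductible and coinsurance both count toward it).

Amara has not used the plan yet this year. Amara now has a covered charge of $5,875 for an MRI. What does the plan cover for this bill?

Nothing has been paid toward the $850 deductible, so the first $850 of this charge is applied there.
The remaining $5,025 (= $5,875 − $850) moves to coinsurance.
Coinsurance: $5,025 × 15% = $753.75.
Patient responsibility before any cap: $850 + $753.75 = $1,603.75.
Total out-of-pocket so far would be $0 + $1,603.75 = $1,603.75, below the $4,950 cap — no reduction.
The insurer covers the remainder: $5,875 − $1,603.75 = $4,271.25.

$4,271.25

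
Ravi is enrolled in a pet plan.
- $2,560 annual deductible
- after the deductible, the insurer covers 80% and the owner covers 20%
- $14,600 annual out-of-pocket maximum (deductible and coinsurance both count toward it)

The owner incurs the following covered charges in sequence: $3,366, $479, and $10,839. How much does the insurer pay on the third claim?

$8,671.20

Bill 1, $3,366: $2,560 to deductible, leaving $806; owner's 20% is $161.20. Cost to owner: $2,721.20. OOP to date $2,721.20. Plan pays $3,366 − $2,721.20 = $644.80.
Bill 2, $479: deductible met; 20% of $479 = $95.80. Owner pays $95.80; OOP now $2,817. Plan pays $479 − $95.80 = $383.20.
Bill 3, $10,839: 20% coinsurance on $10,839 = $2,167.80. Owner pays $2,167.80; OOP now $4,984.80. Insurer: $10,839 − $2,167.80 = $8,671.20.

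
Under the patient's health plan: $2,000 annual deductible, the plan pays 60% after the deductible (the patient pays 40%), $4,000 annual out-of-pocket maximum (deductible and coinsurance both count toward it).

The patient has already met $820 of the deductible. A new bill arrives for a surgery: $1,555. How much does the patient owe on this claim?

$1,330

Deductible still to meet: $2,000 − $820 = $1,180.
After the $1,180 deductible portion, $1,555 − $1,180 = $375 is subject to coinsurance.
40% of $375 = $150 falls to the patient.
That puts the patient's cost at $1,180 + $150 = $1,330 before any cap.
Year-to-date out-of-pocket becomes $820 + $1,330 = $2,150, still under the $4,000 maximum, so no cap applies.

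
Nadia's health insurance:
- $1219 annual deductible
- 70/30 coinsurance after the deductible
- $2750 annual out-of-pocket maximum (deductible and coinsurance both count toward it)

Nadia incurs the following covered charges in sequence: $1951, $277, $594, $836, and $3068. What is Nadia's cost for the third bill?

#1 ($1951): $1219 to deductible, leaving $732; 30% of $732 = $219.60. Patient owes $1438.60 (running OOP $1438.60).
#2 ($277): deductible already satisfied, so patient's share is 30% × $277 = $83.10. Patient owes $83.10 (running OOP $1521.70).
#3 ($594): deductible met; 30% of $594 = $178.20. Patient pays $178.20; OOP now $1699.90.

$178.20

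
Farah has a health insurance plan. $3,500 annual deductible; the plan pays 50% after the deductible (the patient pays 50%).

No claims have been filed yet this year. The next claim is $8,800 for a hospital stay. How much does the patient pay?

$6,150

The full $3,500 deductible is still open; $3,500 of this bill applies to it.
After the $3,500 deductible portion, $8,800 − $3,500 = $5,300 is subject to coinsurance.
Patient's 50% share of $5,300 is $2,650.
So the patient owes $3,500 + $2,650 = $6,150.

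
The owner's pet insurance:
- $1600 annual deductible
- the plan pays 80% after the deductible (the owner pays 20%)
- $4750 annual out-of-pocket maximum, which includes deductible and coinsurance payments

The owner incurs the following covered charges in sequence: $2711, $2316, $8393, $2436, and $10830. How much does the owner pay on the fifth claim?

$298.80

Claim 1 ($2711): deductible takes $1600, $1111 remains; 20% of $1111 = $222.20. Owner pays $1822.20; OOP now $1822.20.
Claim 2 ($2316): deductible met; 20% of $2316 = $463.20. Cost to owner: $463.20. OOP to date $2285.40.
Claim 3 ($8393): deductible already satisfied, so owner's share is 20% × $8393 = $1678.60. Owner pays $1678.60; OOP now $3964.
Claim 4 ($2436): deductible already satisfied, so owner's share is 20% × $2436 = $487.20. Cost to owner: $487.20. OOP to date $4451.20.
Claim 5 ($10830): deductible met; 20% of $10830 = $2166. That would push OOP to $6617.20, over the $4750 cap, so owner pays $4750 − $4451.20 = $298.80.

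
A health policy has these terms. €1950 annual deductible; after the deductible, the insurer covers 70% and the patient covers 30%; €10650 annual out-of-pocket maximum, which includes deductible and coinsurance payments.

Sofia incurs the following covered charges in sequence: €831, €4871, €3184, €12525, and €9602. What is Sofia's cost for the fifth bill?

Claim 1 (€831): all of it applies to the deductible. Cost to patient: €831. OOP to date €831.
Claim 2 (€4871): deductible takes €1119, €3752 remains; coinsurance €3752 × 30% = €1125.60. Patient pays €2244.60; OOP now €3075.60.
Claim 3 (€3184): deductible met; 30% of €3184 = €955.20. Patient owes €955.20 (running OOP €4030.80).
Claim 4 (€12525): deductible met; 30% of €12525 = €3757.50. Patient pays €3757.50; OOP now €7788.30.
Claim 5 (€9602): 30% coinsurance on €9602 = €2880.60. OOP would hit €10668.90 > €10650, so the cap limits the patient to €10650 − €7788.30 = €2861.70.

€2861.70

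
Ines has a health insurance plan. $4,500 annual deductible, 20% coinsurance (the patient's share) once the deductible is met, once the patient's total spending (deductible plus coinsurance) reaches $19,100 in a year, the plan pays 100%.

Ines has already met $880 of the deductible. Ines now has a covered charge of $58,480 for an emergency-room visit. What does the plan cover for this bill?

$43,888

Remaining deductible: $4,500 − $880 = $3,620.
The remaining $54,860 (= $58,480 − $3,620) moves to coinsurance.
Coinsurance: $54,860 × 20% = $10,972.
So the patient owes $3,620 + $10,972 = $14,592 before any cap.
Total out-of-pocket so far would be $880 + $14,592 = $15,472, below the $19,100 cap — no reduction.
Insurer pays the balance: $58,480 − $14,592 = $43,888.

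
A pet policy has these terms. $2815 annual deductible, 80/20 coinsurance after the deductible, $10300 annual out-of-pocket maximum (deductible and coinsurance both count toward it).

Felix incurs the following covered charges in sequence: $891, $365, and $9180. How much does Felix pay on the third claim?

$3083.20

#1 ($891): fully absorbed by the deductible. Owner owes $891 (running OOP $891).
#2 ($365): entire amount goes to the deductible. Owner pays $365; OOP now $1256.
#3 ($9180): deductible takes $1559, $7621 remains; owner's 20% is $1524.20. Owner pays $3083.20; OOP now $4339.20.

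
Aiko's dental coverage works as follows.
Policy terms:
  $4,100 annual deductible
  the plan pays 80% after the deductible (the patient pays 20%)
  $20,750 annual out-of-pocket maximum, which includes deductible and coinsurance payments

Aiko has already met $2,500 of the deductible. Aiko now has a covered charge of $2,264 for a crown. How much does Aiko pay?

$1,732.80

Remaining deductible: $4,100 − $2,500 = $1,600.
The remaining $664 (= $2,264 − $1,600) moves to coinsurance.
Patient's 20% share of $664 is $132.80.
So the patient owes $1,600 + $132.80 = $1,732.80 before any cap.
Total out-of-pocket so far would be $2,500 + $1,732.80 = $4,232.80, below the $20,750 cap — no reduction.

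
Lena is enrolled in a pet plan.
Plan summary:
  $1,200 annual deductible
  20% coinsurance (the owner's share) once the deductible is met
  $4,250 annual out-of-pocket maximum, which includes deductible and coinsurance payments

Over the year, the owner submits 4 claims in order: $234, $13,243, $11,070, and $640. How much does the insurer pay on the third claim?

Bill 1, $234: all of it applies to the deductible. Cost to owner: $234. OOP to date $234. Plan pays $234 − $234 = $0.
Bill 2, $13,243: $966 to deductible, leaving $12,277; owner's 20% is $2,455.40. Owner owes $3,421.40 (running OOP $3,655.40). Insurer: $13,243 − $3,421.40 = $9,821.60.
Bill 3, $11,070: deductible met; 20% of $11,070 = $2,214. Adding that to $3,655.40 gives $5,869.40, past the $4,250 cap; owner pays only $4,250 − $3,655.40 = $594.60. Plan pays $11,070 − $594.60 = $10,475.40.

$10,475.40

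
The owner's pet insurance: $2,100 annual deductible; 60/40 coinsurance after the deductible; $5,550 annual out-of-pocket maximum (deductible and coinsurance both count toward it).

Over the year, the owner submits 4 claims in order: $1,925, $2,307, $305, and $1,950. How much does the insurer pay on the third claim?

$183

Bill 1, $1,925: all of it applies to the deductible. Owner owes $1,925 (running OOP $1,925). Insurer: $1,925 − $1,925 = $0.
Bill 2, $2,307: deductible takes $175, $2,132 remains; 40% of $2,132 = $852.80. Cost to owner: $1,027.80. OOP to date $2,952.80. Insurer: $2,307 − $1,027.80 = $1,279.20.
Bill 3, $305: deductible already satisfied, so owner's share is 40% × $305 = $122. Owner pays $122; OOP now $3,074.80. Insurer: $305 − $122 = $183.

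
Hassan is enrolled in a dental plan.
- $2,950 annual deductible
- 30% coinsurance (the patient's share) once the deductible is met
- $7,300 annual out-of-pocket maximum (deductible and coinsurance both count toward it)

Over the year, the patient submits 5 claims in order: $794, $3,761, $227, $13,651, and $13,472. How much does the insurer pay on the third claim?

Bill 1, $794: fully absorbed by the deductible. Patient owes $794 (running OOP $794). Plan pays $794 − $794 = $0.
Bill 2, $3,761: $2,156 to deductible, leaving $1,605; 30% of $1,605 = $481.50. Patient owes $2,637.50 (running OOP $3,431.50). Insurer: $3,761 − $2,637.50 = $1,123.50.
Bill 3, $227: deductible already satisfied, so patient's share is 30% × $227 = $68.10. Patient owes $68.10 (running OOP $3,499.60). Insurer: $227 − $68.10 = $158.90.

$158.90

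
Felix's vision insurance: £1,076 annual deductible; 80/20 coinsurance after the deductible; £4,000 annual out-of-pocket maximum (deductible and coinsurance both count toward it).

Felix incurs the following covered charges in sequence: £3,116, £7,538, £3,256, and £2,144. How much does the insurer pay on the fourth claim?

£1,786.80

Claim 1 (£3,116): £1,076 finishes the deductible; £2,040 goes to coinsurance; coinsurance £2,040 × 20% = £408. Cost to member: £1,484. OOP to date £1,484. Plan pays £3,116 − £1,484 = £1,632.
Claim 2 (£7,538): 20% coinsurance on £7,538 = £1,507.60. Member pays £1,507.60; OOP now £2,991.60. Plan pays £7,538 − £1,507.60 = £6,030.40.
Claim 3 (£3,256): deductible met; 20% of £3,256 = £651.20. Cost to member: £651.20. OOP to date £3,642.80. Insurer: £3,256 − £651.20 = £2,604.80.
Claim 4 (£2,144): 20% coinsurance on £2,144 = £428.80. Adding that to £3,642.80 gives £4,071.60, past the £4,000 cap; member pays only £4,000 − £3,642.80 = £357.20. Plan pays £2,144 − £357.20 = £1,786.80.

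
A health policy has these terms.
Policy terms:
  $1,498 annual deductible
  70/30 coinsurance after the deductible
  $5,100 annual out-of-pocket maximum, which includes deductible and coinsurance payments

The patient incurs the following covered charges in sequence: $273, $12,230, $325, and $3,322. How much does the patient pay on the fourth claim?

$203

Claim 1 ($273): fully absorbed by the deductible. Patient pays $273; OOP now $273.
Claim 2 ($12,230): $1,225 to deductible, leaving $11,005; 30% of $11,005 = $3,301.50. Cost to patient: $4,526.50. OOP to date $4,799.50.
Claim 3 ($325): deductible met; 30% of $325 = $97.50. Patient pays $97.50; OOP now $4,897.
Claim 4 ($3,322): deductible met; 30% of $3,322 = $996.60. That would push OOP to $5,893.60, over the $5,100 cap, so patient pays $5,100 − $4,897 = $203.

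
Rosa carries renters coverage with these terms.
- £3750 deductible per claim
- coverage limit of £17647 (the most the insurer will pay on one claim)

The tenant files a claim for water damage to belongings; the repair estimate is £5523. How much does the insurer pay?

Subtract the deductible: £5523 − £3750 = £1773.
£1773 is within the £17647 limit, so the insurer pays £1773.

£1773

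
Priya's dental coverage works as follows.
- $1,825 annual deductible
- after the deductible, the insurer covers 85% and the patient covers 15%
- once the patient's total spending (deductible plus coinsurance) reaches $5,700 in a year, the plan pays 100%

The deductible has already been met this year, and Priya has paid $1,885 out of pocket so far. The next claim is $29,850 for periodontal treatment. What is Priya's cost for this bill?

$3,815

The deductible is already satisfied, so the full bill goes to coinsurance.
Coinsurance: $29,850 × 15% = $4,477.50.
That would bring total out-of-pocket to $6,362.50, past the $5,700 cap. The patient is capped at $5,700 − $1,885 = $3,815 on this claim.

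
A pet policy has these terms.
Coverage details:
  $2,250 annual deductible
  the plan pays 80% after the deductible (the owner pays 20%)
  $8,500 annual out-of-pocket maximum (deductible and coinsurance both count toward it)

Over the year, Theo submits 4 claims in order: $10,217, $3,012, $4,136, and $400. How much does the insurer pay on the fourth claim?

Claim 1 ($10,217): $2,250 to deductible, leaving $7,967; owner's 20% is $1,593.40. Owner owes $3,843.40 (running OOP $3,843.40). Plan pays $10,217 − $3,843.40 = $6,373.60.
Claim 2 ($3,012): deductible met; 20% of $3,012 = $602.40. Owner owes $602.40 (running OOP $4,445.80). Plan pays $3,012 − $602.40 = $2,409.60.
Claim 3 ($4,136): 20% coinsurance on $4,136 = $827.20. Cost to owner: $827.20. OOP to date $5,273. Insurer: $4,136 − $827.20 = $3,308.80.
Claim 4 ($400): 20% coinsurance on $400 = $80. Cost to owner: $80. OOP to date $5,353. Plan pays $400 − $80 = $320.

$320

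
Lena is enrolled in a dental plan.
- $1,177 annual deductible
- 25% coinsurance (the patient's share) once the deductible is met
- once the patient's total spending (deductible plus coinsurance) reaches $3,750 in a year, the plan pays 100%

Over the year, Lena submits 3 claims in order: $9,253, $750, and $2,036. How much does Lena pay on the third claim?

Bill 1, $9,253: deductible takes $1,177, $8,076 remains; 25% of $8,076 = $2,019. Patient pays $3,196; OOP now $3,196.
Bill 2, $750: 25% coinsurance on $750 = $187.50. Patient owes $187.50 (running OOP $3,383.50).
Bill 3, $2,036: deductible already satisfied, so patient's share is 25% × $2,036 = $509. Adding that to $3,383.50 gives $3,892.50, past the $3,750 cap; patient pays only $3,750 − $3,383.50 = $366.50.

$366.50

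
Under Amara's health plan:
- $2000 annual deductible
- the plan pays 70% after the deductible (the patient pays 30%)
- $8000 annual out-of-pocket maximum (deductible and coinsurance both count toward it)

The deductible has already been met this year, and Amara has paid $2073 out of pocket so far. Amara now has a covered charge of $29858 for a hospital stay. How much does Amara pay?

The deductible is already satisfied, so the full bill goes to coinsurance.
Patient's 30% share of $29858 is $8957.40.
Adding $8957.40 to the $2073 already spent would give $11030.40, which exceeds the $8000 cap; the patient pays just $8000 − $2073 = $5927.

$5927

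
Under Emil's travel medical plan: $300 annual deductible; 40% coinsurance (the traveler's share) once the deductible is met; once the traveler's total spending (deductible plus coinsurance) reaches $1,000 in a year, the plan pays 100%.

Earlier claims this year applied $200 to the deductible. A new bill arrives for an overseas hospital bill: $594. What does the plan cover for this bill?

Deductible still to meet: $300 − $200 = $100.
After the $100 deductible portion, $594 − $100 = $494 is subject to coinsurance.
Coinsurance: $494 × 40% = $197.60.
Traveler responsibility before any cap: $100 + $197.60 = $297.60.
Year-to-date out-of-pocket becomes $200 + $297.60 = $497.60, still under the $1,000 maximum, so no cap applies.
Insurer pays the balance: $594 − $297.60 = $296.40.

$296.40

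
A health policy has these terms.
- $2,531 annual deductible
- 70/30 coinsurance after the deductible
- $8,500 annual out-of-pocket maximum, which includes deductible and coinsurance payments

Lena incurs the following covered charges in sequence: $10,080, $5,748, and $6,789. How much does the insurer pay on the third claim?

$4,809.10

Claim 1 ($10,080): $2,531 to deductible, leaving $7,549; coinsurance $7,549 × 30% = $2,264.70. Patient pays $4,795.70; OOP now $4,795.70. Insurer: $10,080 − $4,795.70 = $5,284.30.
Claim 2 ($5,748): deductible already satisfied, so patient's share is 30% × $5,748 = $1,724.40. Patient owes $1,724.40 (running OOP $6,520.10). Plan pays $5,748 − $1,724.40 = $4,023.60.
Claim 3 ($6,789): 30% coinsurance on $6,789 = $2,036.70. That would push OOP to $8,556.80, over the $8,500 cap, so patient pays $8,500 − $6,520.10 = $1,979.90. Plan pays $6,789 − $1,979.90 = $4,809.10.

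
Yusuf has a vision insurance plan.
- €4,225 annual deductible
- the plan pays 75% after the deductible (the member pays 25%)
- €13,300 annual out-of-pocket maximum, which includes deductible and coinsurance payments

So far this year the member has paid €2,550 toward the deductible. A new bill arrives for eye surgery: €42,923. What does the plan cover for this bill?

€32,173

Deductible still to meet: €4,225 − €2,550 = €1,675.
The remaining €41,248 (= €42,923 − €1,675) moves to coinsurance.
Member's 25% share of €41,248 is €10,312.
So the member owes €1,675 + €10,312 = €11,987 before any cap.
That would bring total out-of-pocket to €14,537, past the €13,300 cap. The member is capped at €13,300 − €2,550 = €10,750 on this claim.
The plan picks up €42,923 − €10,750 = €32,173.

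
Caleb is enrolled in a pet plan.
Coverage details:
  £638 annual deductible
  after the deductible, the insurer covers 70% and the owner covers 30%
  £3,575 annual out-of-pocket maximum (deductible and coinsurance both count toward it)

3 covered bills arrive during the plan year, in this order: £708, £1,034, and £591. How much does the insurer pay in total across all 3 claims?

£1,186.50

#1 (£708): deductible takes £638, £70 remains; 30% of £70 = £21. Owner pays £659; OOP now £659. Insurer: £708 − £659 = £49.
#2 (£1,034): 30% coinsurance on £1,034 = £310.20. Owner pays £310.20; OOP now £969.20. Insurer: £1,034 − £310.20 = £723.80.
#3 (£591): deductible met; 30% of £591 = £177.30. Owner owes £177.30 (running OOP £1,146.50). Insurer: £591 − £177.30 = £413.70.
Insurer total: £49 + £723.80 + £413.70 = £1,186.50.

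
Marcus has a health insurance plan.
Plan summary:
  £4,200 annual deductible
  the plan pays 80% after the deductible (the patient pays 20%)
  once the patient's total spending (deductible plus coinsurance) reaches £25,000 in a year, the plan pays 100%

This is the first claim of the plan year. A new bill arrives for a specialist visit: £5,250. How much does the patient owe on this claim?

£4,410

Deductible not yet touched, so the first £4,200 of the bill goes to the deductible.
The remaining £1,050 (= £5,250 − £4,200) moves to coinsurance.
Patient's 20% share of £1,050 is £210.
So the patient owes £4,200 + £210 = £4,410 before any cap.
Cumulative spending £0 + £4,410 = £4,410 stays under the £25,000 maximum.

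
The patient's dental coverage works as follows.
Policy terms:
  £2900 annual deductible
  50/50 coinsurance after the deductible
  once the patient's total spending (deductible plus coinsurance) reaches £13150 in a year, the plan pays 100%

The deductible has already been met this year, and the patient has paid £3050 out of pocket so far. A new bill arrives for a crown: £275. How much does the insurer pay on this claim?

£137.50

The deductible is already satisfied, so the full bill goes to coinsurance.
50% of £275 = £137.50 falls to the patient.
Cumulative spending £3050 + £137.50 = £3187.50 stays under the £13150 maximum.
Insurer pays the balance: £275 − £137.50 = £137.50.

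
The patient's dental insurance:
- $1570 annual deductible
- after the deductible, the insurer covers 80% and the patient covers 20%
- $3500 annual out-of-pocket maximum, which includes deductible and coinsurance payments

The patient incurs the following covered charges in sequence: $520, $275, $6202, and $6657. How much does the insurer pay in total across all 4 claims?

$10154

Claim 1 — $520: all of it applies to the deductible. Cost to patient: $520. OOP to date $520. Plan pays $520 − $520 = $0.
Claim 2 — $275: entire amount goes to the deductible. Patient owes $275 (running OOP $795). Insurer: $275 − $275 = $0.
Claim 3 — $6202: $775 finishes the deductible; $5427 goes to coinsurance; 20% of $5427 = $1085.40. Patient owes $1860.40 (running OOP $2655.40). Plan pays $6202 − $1860.40 = $4341.60.
Claim 4 — $6657: 20% coinsurance on $6657 = $1331.40. OOP would hit $3986.80 > $3500, so the cap limits the patient to $3500 − $2655.40 = $844.60. Insurer: $6657 − $844.60 = $5812.40.
Insurer total: $0 + $0 + $4341.60 + $5812.40 = $10154.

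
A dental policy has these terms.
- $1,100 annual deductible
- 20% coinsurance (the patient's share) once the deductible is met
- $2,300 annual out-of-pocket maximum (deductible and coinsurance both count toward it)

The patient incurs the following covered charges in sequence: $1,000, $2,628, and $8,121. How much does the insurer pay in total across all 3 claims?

#1 ($1,000): all of it applies to the deductible. Cost to patient: $1,000. OOP to date $1,000. Plan pays $1,000 − $1,000 = $0.
#2 ($2,628): $100 finishes the deductible; $2,528 goes to coinsurance; coinsurance $2,528 × 20% = $505.60. Cost to patient: $605.60. OOP to date $1,605.60. Insurer: $2,628 − $605.60 = $2,022.40.
#3 ($8,121): 20% coinsurance on $8,121 = $1,624.20. OOP would hit $3,229.80 > $2,300, so the cap limits the patient to $2,300 − $1,605.60 = $694.40. Plan pays $8,121 − $694.40 = $7,426.60.
Insurer total: $0 + $2,022.40 + $7,426.60 = $9,449.

$9,449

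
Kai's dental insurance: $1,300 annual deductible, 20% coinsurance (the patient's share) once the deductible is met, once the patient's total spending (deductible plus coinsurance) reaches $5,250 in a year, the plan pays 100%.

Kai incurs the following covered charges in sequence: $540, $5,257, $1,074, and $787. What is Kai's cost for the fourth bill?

$157.40

#1 ($540): all of it applies to the deductible. Cost to patient: $540. OOP to date $540.
#2 ($5,257): deductible takes $760, $4,497 remains; patient's 20% is $899.40. Patient pays $1,659.40; OOP now $2,199.40.
#3 ($1,074): deductible already satisfied, so patient's share is 20% × $1,074 = $214.80. Patient pays $214.80; OOP now $2,414.20.
#4 ($787): deductible met; 20% of $787 = $157.40. Cost to patient: $157.40. OOP to date $2,571.60.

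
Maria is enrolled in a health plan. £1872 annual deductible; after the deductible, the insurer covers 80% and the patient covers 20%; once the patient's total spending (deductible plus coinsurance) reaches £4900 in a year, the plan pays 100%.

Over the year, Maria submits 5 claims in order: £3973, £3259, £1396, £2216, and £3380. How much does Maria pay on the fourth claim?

Claim 1 — £3973: deductible takes £1872, £2101 remains; coinsurance £2101 × 20% = £420.20. Patient pays £2292.20; OOP now £2292.20.
Claim 2 — £3259: 20% coinsurance on £3259 = £651.80. Cost to patient: £651.80. OOP to date £2944.
Claim 3 — £1396: deductible met; 20% of £1396 = £279.20. Cost to patient: £279.20. OOP to date £3223.20.
Claim 4 — £2216: deductible already satisfied, so patient's share is 20% × £2216 = £443.20. Cost to patient: £443.20. OOP to date £3666.40.

£443.20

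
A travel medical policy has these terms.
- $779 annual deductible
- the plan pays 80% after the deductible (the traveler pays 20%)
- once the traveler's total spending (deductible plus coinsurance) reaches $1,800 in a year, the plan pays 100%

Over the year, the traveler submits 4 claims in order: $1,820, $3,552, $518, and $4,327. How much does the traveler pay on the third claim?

$102.40

Claim 1 — $1,820: deductible takes $779, $1,041 remains; coinsurance $1,041 × 20% = $208.20. Traveler owes $987.20 (running OOP $987.20).
Claim 2 — $3,552: 20% coinsurance on $3,552 = $710.40. Traveler pays $710.40; OOP now $1,697.60.
Claim 3 — $518: deductible already satisfied, so traveler's share is 20% × $518 = $103.60. Adding that to $1,697.60 gives $1,801.20, past the $1,800 cap; traveler pays only $1,800 − $1,697.60 = $102.40.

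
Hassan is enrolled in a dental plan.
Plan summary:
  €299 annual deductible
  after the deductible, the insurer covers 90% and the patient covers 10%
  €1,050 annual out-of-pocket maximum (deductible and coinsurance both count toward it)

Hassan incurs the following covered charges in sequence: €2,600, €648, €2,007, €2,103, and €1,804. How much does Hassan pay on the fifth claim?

Claim 1 — €2,600: €299 to deductible, leaving €2,301; coinsurance €2,301 × 10% = €230.10. Cost to patient: €529.10. OOP to date €529.10.
Claim 2 — €648: 10% coinsurance on €648 = €64.80. Cost to patient: €64.80. OOP to date €593.90.
Claim 3 — €2,007: deductible already satisfied, so patient's share is 10% × €2,007 = €200.70. Cost to patient: €200.70. OOP to date €794.60.
Claim 4 — €2,103: deductible met; 10% of €2,103 = €210.30. Patient owes €210.30 (running OOP €1,004.90).
Claim 5 — €1,804: deductible already satisfied, so patient's share is 10% × €1,804 = €180.40. Adding that to €1,004.90 gives €1,185.30, past the €1,050 cap; patient pays only €1,050 − €1,004.90 = €45.10.

€45.10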